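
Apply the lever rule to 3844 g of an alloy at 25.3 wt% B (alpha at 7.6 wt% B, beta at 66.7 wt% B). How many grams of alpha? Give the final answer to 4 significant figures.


f_alpha = (C_beta - C0) / (C_beta - C_alpha)
f_alpha = (66.7 - 25.3) / (66.7 - 7.6) = 0.700508
m_alpha = f_alpha * m_total = 0.700508 * 3844 = 2693 g


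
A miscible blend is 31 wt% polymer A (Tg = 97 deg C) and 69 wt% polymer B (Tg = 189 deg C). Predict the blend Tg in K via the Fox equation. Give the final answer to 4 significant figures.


1/Tg = w1/Tg1 + w2/Tg2 (in Kelvin)
Tg1 = 370.15 K, Tg2 = 462.15 K
1/Tg = 0.31/370.15 + 0.69/462.15
Tg = 429.1 K


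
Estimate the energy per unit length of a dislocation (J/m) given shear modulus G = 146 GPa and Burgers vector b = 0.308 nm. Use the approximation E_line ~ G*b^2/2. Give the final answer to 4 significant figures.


E = G*b^2/2
b = 0.308 nm = 3.08e-10 m
G = 146 GPa = 1.46e+11 Pa
E = 0.5 * 1.46e+11 * (3.08e-10)^2
E = 6.925e-09 J/m


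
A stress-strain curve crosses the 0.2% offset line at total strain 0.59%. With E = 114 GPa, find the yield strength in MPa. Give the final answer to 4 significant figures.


Offset strain = 0.002
Elastic strain at yield = total_strain - offset = 5.9e-03 - 0.002 = 3.9e-03
sigma_y = E * elastic_strain = 114000 * 3.9e-03
sigma_y = 444.6 MPa


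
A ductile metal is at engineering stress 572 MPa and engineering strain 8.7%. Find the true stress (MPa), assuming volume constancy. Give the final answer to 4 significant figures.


sigma_true = sigma_eng * (1 + epsilon_eng)
sigma_true = 572 * (1 + 0.087)
sigma_true = 621.8 MPa


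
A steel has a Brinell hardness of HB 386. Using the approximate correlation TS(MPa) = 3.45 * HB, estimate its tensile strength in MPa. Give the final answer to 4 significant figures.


TS (MPa) = 3.45 * HB
TS = 3.45 * 386
TS = 1332 MPa


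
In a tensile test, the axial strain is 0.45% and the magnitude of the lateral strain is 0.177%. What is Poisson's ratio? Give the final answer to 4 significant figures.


nu = -epsilon_lat / epsilon_axial
Lateral strain is contraction (negative), so using magnitudes:
nu = 0.177 / 0.45
nu = 0.3933


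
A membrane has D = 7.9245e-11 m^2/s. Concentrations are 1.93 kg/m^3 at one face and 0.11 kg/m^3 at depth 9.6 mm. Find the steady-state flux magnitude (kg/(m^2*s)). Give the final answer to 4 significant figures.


J = -D * (dC/dx) = D * (C1 - C2) / dx
J = 7.9245e-11 * (1.93 - 0.11) / 9.6e-03
J = 1.502e-08 kg/(m^2*s)


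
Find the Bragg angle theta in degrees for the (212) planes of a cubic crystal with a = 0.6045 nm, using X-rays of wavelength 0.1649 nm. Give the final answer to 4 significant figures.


d = a / sqrt(h^2+k^2+l^2)
d = 0.6045 / sqrt(9) = 0.2015 nm
lambda = 2*d*sin(theta)  =>  sin(theta) = lambda / (2*d)
sin(theta) = 0.1649 / (2 * 0.2015) = 0.409181
theta = 24.15 deg


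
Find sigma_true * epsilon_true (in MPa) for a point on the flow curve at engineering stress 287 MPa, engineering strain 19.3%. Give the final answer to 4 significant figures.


sigma_true = sigma_eng * (1 + epsilon_eng)
sigma_true = 287 * (1 + 0.193) = 342.391 MPa
epsilon_true = ln(1 + epsilon_eng)
epsilon_true = ln(1 + 0.193) = 0.176471
sigma_true * epsilon_true = 342.391 * 0.176471 = 60.42 MPa


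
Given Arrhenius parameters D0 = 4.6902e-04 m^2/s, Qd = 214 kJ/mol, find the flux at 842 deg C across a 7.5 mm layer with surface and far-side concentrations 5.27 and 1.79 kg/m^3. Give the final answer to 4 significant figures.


Step 1: D = D0 * exp(-Qd/(R*T))
T = 842 + 273.15 = 1115.15 K
D = 4.6902e-04 * exp(-214e3 / (8.314 * 1115.15)) = 4.43481e-14 m^2/s
Step 2: J = D * (C1 - C2) / dx
J = 4.43481e-14 * (5.27 - 1.79) / 7.5e-03
J = 2.058e-11 kg/(m^2*s)


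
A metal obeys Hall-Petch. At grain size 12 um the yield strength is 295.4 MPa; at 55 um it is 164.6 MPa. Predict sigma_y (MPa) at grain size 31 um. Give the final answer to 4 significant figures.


sigma_y = sigma0 + k / sqrt(d)
1/sqrt(d1) = 1/sqrt(1.2e-05) = 288.675;  1/sqrt(d2) = 134.84
k = (sigma1 - sigma2) / (1/sqrt(d1) - 1/sqrt(d2)) = (295.4 - 164.6) / (288.675 - 134.84) = 0.850261 MPa*m^0.5
sigma0 = sigma1 - k/sqrt(d1) = 295.4 - 0.850261*288.675 = 49.9509 MPa
sigma_y(d3) = 49.9509 + 0.850261 / sqrt(3.1e-05) = 202.7 MPa


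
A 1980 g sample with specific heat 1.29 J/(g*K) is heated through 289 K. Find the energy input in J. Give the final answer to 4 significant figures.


Q = m * cp * dT
Q = 1980 * 1.29 * 289
Q = 738200 J


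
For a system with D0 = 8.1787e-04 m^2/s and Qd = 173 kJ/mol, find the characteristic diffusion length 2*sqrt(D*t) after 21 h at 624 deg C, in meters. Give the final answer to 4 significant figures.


Step 1: D = D0 * exp(-Qd/(R*T))
T = 897.15 K
D = 8.1787e-04 * exp(-173e3 / (8.314 * 897.15)) = 6.91457e-14 m^2/s
Step 2: L = 2*sqrt(D*t)
t = 21 h = 75600 s
L = 2*sqrt(6.91457e-14 * 75600) = 1.446e-04 m


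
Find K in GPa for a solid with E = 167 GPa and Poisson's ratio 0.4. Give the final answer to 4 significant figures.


K = E / (3*(1-2*nu))
K = 167 / (3*(1-2*0.4))
K = 278.3 GPa


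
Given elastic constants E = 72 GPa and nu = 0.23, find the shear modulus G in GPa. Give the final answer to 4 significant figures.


G = E / (2*(1+nu))
G = 72 / (2*(1+0.23))
G = 29.27 GPa


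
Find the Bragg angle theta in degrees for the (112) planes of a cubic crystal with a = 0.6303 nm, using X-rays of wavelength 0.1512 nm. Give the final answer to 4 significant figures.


d = a / sqrt(h^2+k^2+l^2)
d = 0.6303 / sqrt(6) = 0.257319 nm
lambda = 2*d*sin(theta)  =>  sin(theta) = lambda / (2*d)
sin(theta) = 0.1512 / (2 * 0.257319) = 0.293799
theta = 17.09 deg


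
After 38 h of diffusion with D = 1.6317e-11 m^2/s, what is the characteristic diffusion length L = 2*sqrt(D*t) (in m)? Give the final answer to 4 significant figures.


t = 38 hr = 136800 s
Diffusion length = 2*sqrt(D*t)
= 2*sqrt(1.6317e-11 * 136800)
= 2.988e-03 m


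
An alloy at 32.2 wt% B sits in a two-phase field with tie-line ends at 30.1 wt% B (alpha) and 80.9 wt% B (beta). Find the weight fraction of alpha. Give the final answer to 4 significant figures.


f_alpha = (C_beta - C0) / (C_beta - C_alpha)
f_alpha = (80.9 - 32.2) / (80.9 - 30.1)
f_alpha = 0.9587


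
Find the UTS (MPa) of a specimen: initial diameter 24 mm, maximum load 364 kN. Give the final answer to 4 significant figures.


A0 = pi*(d/2)^2 = pi*(24/2)^2 = 452.389 mm^2
UTS = F_max / A0 = 364*1000 / 452.389
UTS = 804.6 MPa


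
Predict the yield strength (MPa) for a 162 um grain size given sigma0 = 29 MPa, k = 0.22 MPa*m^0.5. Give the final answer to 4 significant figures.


sigma_y = sigma0 + k / sqrt(d)
d = 162 um = 1.62e-04 m
sigma_y = 29 + 0.22 / sqrt(1.62e-04)
sigma_y = 46.28 MPa


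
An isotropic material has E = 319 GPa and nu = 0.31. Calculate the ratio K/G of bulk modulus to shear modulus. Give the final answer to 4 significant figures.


G = E / (2*(1+nu))
G = 319 / (2*(1+0.31)) = 121.756 GPa
K = E / (3*(1-2*nu))
K = 319 / (3*(1-2*0.31)) = 279.825 GPa
K/G = 279.825 / 121.756 = 2.298


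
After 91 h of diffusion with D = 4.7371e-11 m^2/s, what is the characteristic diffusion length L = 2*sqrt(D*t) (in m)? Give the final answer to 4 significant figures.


t = 91 hr = 327600 s
Diffusion length = 2*sqrt(D*t)
= 2*sqrt(4.7371e-11 * 327600)
= 7.879e-03 m


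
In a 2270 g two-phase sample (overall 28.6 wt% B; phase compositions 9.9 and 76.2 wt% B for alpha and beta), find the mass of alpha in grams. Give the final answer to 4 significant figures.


f_alpha = (C_beta - C0) / (C_beta - C_alpha)
f_alpha = (76.2 - 28.6) / (76.2 - 9.9) = 0.717949
m_alpha = f_alpha * m_total = 0.717949 * 2270 = 1630 g


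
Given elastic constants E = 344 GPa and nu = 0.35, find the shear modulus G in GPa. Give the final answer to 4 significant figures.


G = E / (2*(1+nu))
G = 344 / (2*(1+0.35))
G = 127.4 GPa


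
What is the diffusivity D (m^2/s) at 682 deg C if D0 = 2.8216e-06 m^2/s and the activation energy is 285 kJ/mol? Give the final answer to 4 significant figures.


D = D0 * exp(-Qd / (R*T))
T = 955.15 K
D = 2.8216e-06 * exp(-285e3 / (8.314 * 955.15))
D = 7.312e-22 m^2/s


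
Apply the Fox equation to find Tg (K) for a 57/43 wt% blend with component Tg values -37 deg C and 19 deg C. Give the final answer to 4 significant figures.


1/Tg = w1/Tg1 + w2/Tg2 (in Kelvin)
Tg1 = 236.15 K, Tg2 = 292.15 K
1/Tg = 0.57/236.15 + 0.43/292.15
Tg = 257.4 K


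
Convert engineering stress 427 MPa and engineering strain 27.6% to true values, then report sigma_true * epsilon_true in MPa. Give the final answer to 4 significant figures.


sigma_true = sigma_eng * (1 + epsilon_eng)
sigma_true = 427 * (1 + 0.276) = 544.852 MPa
epsilon_true = ln(1 + epsilon_eng)
epsilon_true = ln(1 + 0.276) = 0.24373
sigma_true * epsilon_true = 544.852 * 0.24373 = 132.8 MPa


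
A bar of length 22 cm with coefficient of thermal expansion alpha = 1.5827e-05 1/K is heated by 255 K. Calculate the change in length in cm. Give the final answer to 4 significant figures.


dL = L0 * alpha * dT
dL = 22 * 1.5827e-05 * 255
dL = 0.08879 cm


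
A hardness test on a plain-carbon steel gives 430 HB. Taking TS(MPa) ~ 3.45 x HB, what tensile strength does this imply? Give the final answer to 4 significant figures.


TS (MPa) = 3.45 * HB
TS = 3.45 * 430
TS = 1484 MPa


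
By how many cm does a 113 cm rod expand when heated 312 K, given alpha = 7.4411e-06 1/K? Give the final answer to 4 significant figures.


dL = L0 * alpha * dT
dL = 113 * 7.4411e-06 * 312
dL = 0.2623 cm


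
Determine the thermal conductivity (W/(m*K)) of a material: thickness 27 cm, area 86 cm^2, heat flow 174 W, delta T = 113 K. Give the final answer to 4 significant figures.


k = Q*L / (A*dT)
L = 0.27 m, A = 8.6e-03 m^2
k = 174 * 0.27 / (8.6e-03 * 113)
k = 48.34 W/(m*K)


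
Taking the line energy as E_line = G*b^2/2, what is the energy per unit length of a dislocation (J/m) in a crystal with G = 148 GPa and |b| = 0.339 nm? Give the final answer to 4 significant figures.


E = G*b^2/2
b = 0.339 nm = 3.39e-10 m
G = 148 GPa = 1.48e+11 Pa
E = 0.5 * 1.48e+11 * (3.39e-10)^2
E = 8.504e-09 J/m


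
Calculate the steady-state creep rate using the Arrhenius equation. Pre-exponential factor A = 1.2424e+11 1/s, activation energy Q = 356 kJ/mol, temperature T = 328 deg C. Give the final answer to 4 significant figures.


rate = A * exp(-Q / (R*T))
T = 328 + 273.15 = 601.15 K
rate = 1.2424e+11 * exp(-356e3 / (8.314 * 601.15))
rate = 1.445e-20 1/s


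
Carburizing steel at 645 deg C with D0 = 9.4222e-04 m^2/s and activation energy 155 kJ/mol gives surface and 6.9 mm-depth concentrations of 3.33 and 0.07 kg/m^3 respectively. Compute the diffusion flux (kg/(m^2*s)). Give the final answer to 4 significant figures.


Step 1: D = D0 * exp(-Qd/(R*T))
T = 645 + 273.15 = 918.15 K
D = 9.4222e-04 * exp(-155e3 / (8.314 * 918.15)) = 1.4312e-12 m^2/s
Step 2: J = D * (C1 - C2) / dx
J = 1.4312e-12 * (3.33 - 0.07) / 6.9e-03
J = 6.762e-10 kg/(m^2*s)


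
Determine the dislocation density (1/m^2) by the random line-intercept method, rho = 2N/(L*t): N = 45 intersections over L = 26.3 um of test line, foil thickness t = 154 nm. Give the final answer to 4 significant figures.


rho = 2N / (L * t)
L = 26.3 um = 2.63e-05 m, t = 154 nm = 1.54e-07 m
rho = 2 * 45 / (2.63e-05 * 1.54e-07)
rho = 2.222e+13 1/m^2


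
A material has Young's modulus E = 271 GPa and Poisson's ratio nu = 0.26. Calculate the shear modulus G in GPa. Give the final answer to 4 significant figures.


G = E / (2*(1+nu))
G = 271 / (2*(1+0.26))
G = 107.5 GPa


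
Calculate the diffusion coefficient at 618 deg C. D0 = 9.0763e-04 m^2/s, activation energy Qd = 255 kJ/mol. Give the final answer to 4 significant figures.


D = D0 * exp(-Qd / (R*T))
T = 891.15 K
D = 9.0763e-04 * exp(-255e3 / (8.314 * 891.15))
D = 1.025e-18 m^2/s


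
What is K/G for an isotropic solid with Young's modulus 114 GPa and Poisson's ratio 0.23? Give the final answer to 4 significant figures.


G = E / (2*(1+nu))
G = 114 / (2*(1+0.23)) = 46.3415 GPa
K = E / (3*(1-2*nu))
K = 114 / (3*(1-2*0.23)) = 70.3704 GPa
K/G = 70.3704 / 46.3415 = 1.519


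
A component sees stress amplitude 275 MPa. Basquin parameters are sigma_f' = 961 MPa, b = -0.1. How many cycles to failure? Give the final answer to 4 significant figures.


sigma_a = sigma_f' * (2*Nf)^b
2*Nf = (sigma_a / sigma_f')^(1/b)
2*Nf = (275 / 961)^(1/-0.1)
2*Nf = 271586
Nf = 135800 cycles


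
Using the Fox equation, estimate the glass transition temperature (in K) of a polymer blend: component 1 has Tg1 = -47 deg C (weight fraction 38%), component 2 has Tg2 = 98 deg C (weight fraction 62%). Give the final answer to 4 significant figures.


1/Tg = w1/Tg1 + w2/Tg2 (in Kelvin)
Tg1 = 226.15 K, Tg2 = 371.15 K
1/Tg = 0.38/226.15 + 0.62/371.15
Tg = 298.4 K


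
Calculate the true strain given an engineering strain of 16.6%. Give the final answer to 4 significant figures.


epsilon_true = ln(1 + epsilon_eng)
epsilon_true = ln(1 + 0.166)
epsilon_true = 0.1536


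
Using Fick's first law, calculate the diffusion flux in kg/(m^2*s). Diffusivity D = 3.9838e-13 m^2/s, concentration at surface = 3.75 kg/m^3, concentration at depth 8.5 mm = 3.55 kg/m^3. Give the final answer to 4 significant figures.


J = -D * (dC/dx) = D * (C1 - C2) / dx
J = 3.9838e-13 * (3.75 - 3.55) / 8.5e-03
J = 9.374e-12 kg/(m^2*s)


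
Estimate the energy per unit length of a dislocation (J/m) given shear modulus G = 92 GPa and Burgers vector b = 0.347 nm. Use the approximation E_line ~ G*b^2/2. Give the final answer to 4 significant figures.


E = G*b^2/2
b = 0.347 nm = 3.47e-10 m
G = 92 GPa = 9.2e+10 Pa
E = 0.5 * 9.2e+10 * (3.47e-10)^2
E = 5.539e-09 J/m


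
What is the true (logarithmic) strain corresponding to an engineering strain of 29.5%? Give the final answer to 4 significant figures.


epsilon_true = ln(1 + epsilon_eng)
epsilon_true = ln(1 + 0.295)
epsilon_true = 0.2585


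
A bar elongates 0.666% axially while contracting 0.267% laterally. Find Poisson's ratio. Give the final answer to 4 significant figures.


nu = -epsilon_lat / epsilon_axial
Lateral strain is contraction (negative), so using magnitudes:
nu = 0.267 / 0.666
nu = 0.4009


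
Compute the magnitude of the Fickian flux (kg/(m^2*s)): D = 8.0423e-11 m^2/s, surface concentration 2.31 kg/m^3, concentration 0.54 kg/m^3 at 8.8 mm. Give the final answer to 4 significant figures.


J = -D * (dC/dx) = D * (C1 - C2) / dx
J = 8.0423e-11 * (2.31 - 0.54) / 8.8e-03
J = 1.618e-08 kg/(m^2*s)


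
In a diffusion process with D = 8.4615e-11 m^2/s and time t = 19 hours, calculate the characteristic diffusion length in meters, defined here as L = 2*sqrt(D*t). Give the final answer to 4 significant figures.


t = 19 hr = 68400 s
Diffusion length = 2*sqrt(D*t)
= 2*sqrt(8.4615e-11 * 68400)
= 4.812e-03 m


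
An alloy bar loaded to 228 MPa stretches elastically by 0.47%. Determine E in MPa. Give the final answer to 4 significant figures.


E = sigma / epsilon
epsilon = 0.47% = 4.7e-03
E = 228 / 4.7e-03
E = 48510 MPa


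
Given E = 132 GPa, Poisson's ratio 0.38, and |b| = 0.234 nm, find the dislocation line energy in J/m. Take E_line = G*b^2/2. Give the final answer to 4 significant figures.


Step 1: G = E / (2*(1+nu))
G = 132 / (2*(1+0.38)) = 47.8261 GPa = 4.78261e+10 Pa
Step 2: E_line = G*b^2/2
b = 0.234 nm = 2.34e-10 m
E_line = 0.5 * 4.78261e+10 * (2.34e-10)^2 = 1.309e-09 J/m


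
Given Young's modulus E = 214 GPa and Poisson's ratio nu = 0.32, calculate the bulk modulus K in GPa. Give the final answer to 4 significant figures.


K = E / (3*(1-2*nu))
K = 214 / (3*(1-2*0.32))
K = 198.1 GPa


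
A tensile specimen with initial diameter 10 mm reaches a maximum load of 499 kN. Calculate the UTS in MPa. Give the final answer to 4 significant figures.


A0 = pi*(d/2)^2 = pi*(10/2)^2 = 78.5398 mm^2
UTS = F_max / A0 = 499*1000 / 78.5398
UTS = 6353 MPa


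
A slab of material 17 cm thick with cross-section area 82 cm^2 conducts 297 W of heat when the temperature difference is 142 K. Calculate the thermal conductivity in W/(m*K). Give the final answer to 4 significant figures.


k = Q*L / (A*dT)
L = 0.17 m, A = 8.2e-03 m^2
k = 297 * 0.17 / (8.2e-03 * 142)
k = 43.36 W/(m*K)


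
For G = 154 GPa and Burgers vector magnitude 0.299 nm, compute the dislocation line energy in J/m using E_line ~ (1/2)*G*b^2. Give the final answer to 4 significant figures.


E = G*b^2/2
b = 0.299 nm = 2.99e-10 m
G = 154 GPa = 1.54e+11 Pa
E = 0.5 * 1.54e+11 * (2.99e-10)^2
E = 6.884e-09 J/m


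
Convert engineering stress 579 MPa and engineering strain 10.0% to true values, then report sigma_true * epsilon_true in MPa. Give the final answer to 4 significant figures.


sigma_true = sigma_eng * (1 + epsilon_eng)
sigma_true = 579 * (1 + 0.1) = 636.9 MPa
epsilon_true = ln(1 + epsilon_eng)
epsilon_true = ln(1 + 0.1) = 0.0953102
sigma_true * epsilon_true = 636.9 * 0.0953102 = 60.7 MPa


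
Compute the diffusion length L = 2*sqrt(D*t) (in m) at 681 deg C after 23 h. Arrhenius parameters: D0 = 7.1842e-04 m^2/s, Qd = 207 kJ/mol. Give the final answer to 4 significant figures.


Step 1: D = D0 * exp(-Qd/(R*T))
T = 954.15 K
D = 7.1842e-04 * exp(-207e3 / (8.314 * 954.15)) = 3.34056e-15 m^2/s
Step 2: L = 2*sqrt(D*t)
t = 23 h = 82800 s
L = 2*sqrt(3.34056e-15 * 82800) = 3.326e-05 m


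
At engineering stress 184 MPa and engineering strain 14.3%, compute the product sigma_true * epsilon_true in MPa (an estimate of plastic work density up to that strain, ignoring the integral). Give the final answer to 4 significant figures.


sigma_true = sigma_eng * (1 + epsilon_eng)
sigma_true = 184 * (1 + 0.143) = 210.312 MPa
epsilon_true = ln(1 + epsilon_eng)
epsilon_true = ln(1 + 0.143) = 0.133656
sigma_true * epsilon_true = 210.312 * 0.133656 = 28.11 MPa


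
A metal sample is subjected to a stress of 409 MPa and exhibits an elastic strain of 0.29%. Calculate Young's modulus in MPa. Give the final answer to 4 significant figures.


E = sigma / epsilon
epsilon = 0.29% = 2.9e-03
E = 409 / 2.9e-03
E = 141000 MPa


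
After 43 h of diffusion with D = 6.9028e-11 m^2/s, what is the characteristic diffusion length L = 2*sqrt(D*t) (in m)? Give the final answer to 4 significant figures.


t = 43 hr = 154800 s
Diffusion length = 2*sqrt(D*t)
= 2*sqrt(6.9028e-11 * 154800)
= 6.538e-03 m


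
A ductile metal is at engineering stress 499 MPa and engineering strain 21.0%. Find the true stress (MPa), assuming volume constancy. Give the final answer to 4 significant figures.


sigma_true = sigma_eng * (1 + epsilon_eng)
sigma_true = 499 * (1 + 0.21)
sigma_true = 603.8 MPa


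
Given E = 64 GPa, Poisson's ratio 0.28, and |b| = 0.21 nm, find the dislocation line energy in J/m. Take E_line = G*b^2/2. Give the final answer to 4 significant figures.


Step 1: G = E / (2*(1+nu))
G = 64 / (2*(1+0.28)) = 25 GPa = 2.5e+10 Pa
Step 2: E_line = G*b^2/2
b = 0.21 nm = 2.1e-10 m
E_line = 0.5 * 2.5e+10 * (2.1e-10)^2 = 5.513e-10 J/m


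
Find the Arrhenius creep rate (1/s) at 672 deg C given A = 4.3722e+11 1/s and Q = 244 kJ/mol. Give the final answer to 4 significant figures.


rate = A * exp(-Q / (R*T))
T = 672 + 273.15 = 945.15 K
rate = 4.3722e+11 * exp(-244e3 / (8.314 * 945.15))
rate = 0.0143 1/s


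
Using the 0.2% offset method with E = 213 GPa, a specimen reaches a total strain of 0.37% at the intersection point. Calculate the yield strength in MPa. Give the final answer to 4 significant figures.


Offset strain = 0.002
Elastic strain at yield = total_strain - offset = 3.7e-03 - 0.002 = 1.7e-03
sigma_y = E * elastic_strain = 213000 * 1.7e-03
sigma_y = 362.1 MPa


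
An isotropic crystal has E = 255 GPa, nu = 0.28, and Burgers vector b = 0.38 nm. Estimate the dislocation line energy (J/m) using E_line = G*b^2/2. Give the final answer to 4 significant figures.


Step 1: G = E / (2*(1+nu))
G = 255 / (2*(1+0.28)) = 99.6094 GPa = 9.96094e+10 Pa
Step 2: E_line = G*b^2/2
b = 0.38 nm = 3.8e-10 m
E_line = 0.5 * 9.96094e+10 * (3.8e-10)^2 = 7.192e-09 J/m


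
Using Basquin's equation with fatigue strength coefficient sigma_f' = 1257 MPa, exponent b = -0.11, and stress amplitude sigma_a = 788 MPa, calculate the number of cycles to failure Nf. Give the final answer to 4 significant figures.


sigma_a = sigma_f' * (2*Nf)^b
2*Nf = (sigma_a / sigma_f')^(1/b)
2*Nf = (788 / 1257)^(1/-0.11)
2*Nf = 69.778
Nf = 34.89 cycles


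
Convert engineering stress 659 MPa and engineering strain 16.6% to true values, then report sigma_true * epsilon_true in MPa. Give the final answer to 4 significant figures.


sigma_true = sigma_eng * (1 + epsilon_eng)
sigma_true = 659 * (1 + 0.166) = 768.394 MPa
epsilon_true = ln(1 + epsilon_eng)
epsilon_true = ln(1 + 0.166) = 0.153579
sigma_true * epsilon_true = 768.394 * 0.153579 = 118 MPa


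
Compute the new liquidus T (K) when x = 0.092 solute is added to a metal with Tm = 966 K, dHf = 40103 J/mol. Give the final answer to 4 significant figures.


dT = R*Tm^2*x / dHf
dT = 8.314 * 966^2 * 0.092 / 40103
dT = 17.7982 K
T_new = 966 - 17.7982 = 948.2 K


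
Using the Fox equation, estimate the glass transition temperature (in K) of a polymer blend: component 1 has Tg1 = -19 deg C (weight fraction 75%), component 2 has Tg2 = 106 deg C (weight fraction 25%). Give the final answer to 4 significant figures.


1/Tg = w1/Tg1 + w2/Tg2 (in Kelvin)
Tg1 = 254.15 K, Tg2 = 379.15 K
1/Tg = 0.75/254.15 + 0.25/379.15
Tg = 277 K


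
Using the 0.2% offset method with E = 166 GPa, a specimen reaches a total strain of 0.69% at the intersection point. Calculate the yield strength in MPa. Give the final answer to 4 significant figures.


Offset strain = 0.002
Elastic strain at yield = total_strain - offset = 6.9e-03 - 0.002 = 4.9e-03
sigma_y = E * elastic_strain = 166000 * 4.9e-03
sigma_y = 813.4 MPa


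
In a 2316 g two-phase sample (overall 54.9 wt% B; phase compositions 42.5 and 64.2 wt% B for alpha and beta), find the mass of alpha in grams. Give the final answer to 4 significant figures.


f_alpha = (C_beta - C0) / (C_beta - C_alpha)
f_alpha = (64.2 - 54.9) / (64.2 - 42.5) = 0.428571
m_alpha = f_alpha * m_total = 0.428571 * 2316 = 992.6 g


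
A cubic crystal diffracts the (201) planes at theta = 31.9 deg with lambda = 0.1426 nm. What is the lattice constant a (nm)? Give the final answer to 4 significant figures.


d = lambda / (2*sin(theta))
d = 0.1426 / (2*sin(31.9 deg))
d = 0.134926 nm
a = d * sqrt(h^2+k^2+l^2) = 0.134926 * sqrt(5)
a = 0.3017 nm


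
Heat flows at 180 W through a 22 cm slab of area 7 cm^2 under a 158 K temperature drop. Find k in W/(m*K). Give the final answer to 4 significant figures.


k = Q*L / (A*dT)
L = 0.22 m, A = 7e-04 m^2
k = 180 * 0.22 / (7e-04 * 158)
k = 358 W/(m*K)


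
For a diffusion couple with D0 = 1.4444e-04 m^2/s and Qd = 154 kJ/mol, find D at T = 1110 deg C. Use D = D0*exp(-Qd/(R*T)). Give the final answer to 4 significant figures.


D = D0 * exp(-Qd / (R*T))
T = 1383.15 K
D = 1.4444e-04 * exp(-154e3 / (8.314 * 1383.15))
D = 2.206e-10 m^2/s


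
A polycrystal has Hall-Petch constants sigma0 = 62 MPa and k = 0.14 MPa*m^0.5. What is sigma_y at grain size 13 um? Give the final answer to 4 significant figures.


sigma_y = sigma0 + k / sqrt(d)
d = 13 um = 1.3e-05 m
sigma_y = 62 + 0.14 / sqrt(1.3e-05)
sigma_y = 100.8 MPa


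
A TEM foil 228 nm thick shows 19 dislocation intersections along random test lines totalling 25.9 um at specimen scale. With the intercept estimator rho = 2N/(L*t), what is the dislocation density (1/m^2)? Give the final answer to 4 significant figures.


rho = 2N / (L * t)
L = 25.9 um = 2.59e-05 m, t = 228 nm = 2.28e-07 m
rho = 2 * 19 / (2.59e-05 * 2.28e-07)
rho = 6.435e+12 1/m^2


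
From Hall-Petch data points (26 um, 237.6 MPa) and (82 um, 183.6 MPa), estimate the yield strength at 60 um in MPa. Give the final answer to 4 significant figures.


sigma_y = sigma0 + k / sqrt(d)
1/sqrt(d1) = 1/sqrt(2.6e-05) = 196.116;  1/sqrt(d2) = 110.432
k = (sigma1 - sigma2) / (1/sqrt(d1) - 1/sqrt(d2)) = (237.6 - 183.6) / (196.116 - 110.432) = 0.630218 MPa*m^0.5
sigma0 = sigma1 - k/sqrt(d1) = 237.6 - 0.630218*196.116 = 114.004 MPa
sigma_y(d3) = 114.004 + 0.630218 / sqrt(6e-05) = 195.4 MPa


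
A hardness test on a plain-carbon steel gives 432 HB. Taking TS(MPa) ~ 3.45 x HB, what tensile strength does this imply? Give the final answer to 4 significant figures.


TS (MPa) = 3.45 * HB
TS = 3.45 * 432
TS = 1490 MPa


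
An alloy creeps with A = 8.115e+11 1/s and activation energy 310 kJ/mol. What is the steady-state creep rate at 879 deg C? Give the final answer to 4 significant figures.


rate = A * exp(-Q / (R*T))
T = 879 + 273.15 = 1152.15 K
rate = 8.115e+11 * exp(-310e3 / (8.314 * 1152.15))
rate = 7.152e-03 1/s


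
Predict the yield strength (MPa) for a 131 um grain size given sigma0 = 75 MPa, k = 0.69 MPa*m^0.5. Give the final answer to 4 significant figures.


sigma_y = sigma0 + k / sqrt(d)
d = 131 um = 1.31e-04 m
sigma_y = 75 + 0.69 / sqrt(1.31e-04)
sigma_y = 135.3 MPa


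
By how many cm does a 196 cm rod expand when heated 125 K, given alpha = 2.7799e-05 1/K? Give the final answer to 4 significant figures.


dL = L0 * alpha * dT
dL = 196 * 2.7799e-05 * 125
dL = 0.6811 cm


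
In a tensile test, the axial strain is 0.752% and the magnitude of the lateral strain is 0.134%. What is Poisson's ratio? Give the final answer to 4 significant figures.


nu = -epsilon_lat / epsilon_axial
Lateral strain is contraction (negative), so using magnitudes:
nu = 0.134 / 0.752
nu = 0.1782


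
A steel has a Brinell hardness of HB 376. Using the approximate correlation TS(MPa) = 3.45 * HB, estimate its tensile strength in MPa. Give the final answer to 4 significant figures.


TS (MPa) = 3.45 * HB
TS = 3.45 * 376
TS = 1297 MPa


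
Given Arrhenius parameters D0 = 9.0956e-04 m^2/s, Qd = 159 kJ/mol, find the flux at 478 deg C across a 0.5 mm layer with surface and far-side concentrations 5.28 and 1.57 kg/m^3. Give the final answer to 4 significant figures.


Step 1: D = D0 * exp(-Qd/(R*T))
T = 478 + 273.15 = 751.15 K
D = 9.0956e-04 * exp(-159e3 / (8.314 * 751.15)) = 7.97337e-15 m^2/s
Step 2: J = D * (C1 - C2) / dx
J = 7.97337e-15 * (5.28 - 1.57) / 5e-04
J = 5.916e-11 kg/(m^2*s)


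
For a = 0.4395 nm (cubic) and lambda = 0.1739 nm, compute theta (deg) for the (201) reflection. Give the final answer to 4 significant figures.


d = a / sqrt(h^2+k^2+l^2)
d = 0.4395 / sqrt(5) = 0.19655 nm
lambda = 2*d*sin(theta)  =>  sin(theta) = lambda / (2*d)
sin(theta) = 0.1739 / (2 * 0.19655) = 0.44238
theta = 26.26 deg


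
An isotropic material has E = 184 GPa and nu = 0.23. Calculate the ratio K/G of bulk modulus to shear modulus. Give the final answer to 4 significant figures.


G = E / (2*(1+nu))
G = 184 / (2*(1+0.23)) = 74.7967 GPa
K = E / (3*(1-2*nu))
K = 184 / (3*(1-2*0.23)) = 113.58 GPa
K/G = 113.58 / 74.7967 = 1.519


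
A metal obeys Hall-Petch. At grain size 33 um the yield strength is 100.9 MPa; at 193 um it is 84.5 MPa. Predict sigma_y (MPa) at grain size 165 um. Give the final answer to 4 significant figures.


sigma_y = sigma0 + k / sqrt(d)
1/sqrt(d1) = 1/sqrt(3.3e-05) = 174.078;  1/sqrt(d2) = 71.9816
k = (sigma1 - sigma2) / (1/sqrt(d1) - 1/sqrt(d2)) = (100.9 - 84.5) / (174.078 - 71.9816) = 0.160633 MPa*m^0.5
sigma0 = sigma1 - k/sqrt(d1) = 100.9 - 0.160633*174.078 = 72.9374 MPa
sigma_y(d3) = 72.9374 + 0.160633 / sqrt(1.65e-04) = 85.44 MPa


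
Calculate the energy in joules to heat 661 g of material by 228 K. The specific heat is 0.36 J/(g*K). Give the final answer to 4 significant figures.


Q = m * cp * dT
Q = 661 * 0.36 * 228
Q = 54250 J


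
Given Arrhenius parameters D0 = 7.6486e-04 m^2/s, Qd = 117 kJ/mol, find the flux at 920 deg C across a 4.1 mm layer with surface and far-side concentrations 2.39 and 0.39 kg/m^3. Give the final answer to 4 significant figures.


Step 1: D = D0 * exp(-Qd/(R*T))
T = 920 + 273.15 = 1193.15 K
D = 7.6486e-04 * exp(-117e3 / (8.314 * 1193.15)) = 5.7714e-09 m^2/s
Step 2: J = D * (C1 - C2) / dx
J = 5.7714e-09 * (2.39 - 0.39) / 4.1e-03
J = 2.815e-06 kg/(m^2*s)


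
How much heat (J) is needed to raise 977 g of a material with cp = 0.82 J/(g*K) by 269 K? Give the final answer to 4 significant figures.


Q = m * cp * dT
Q = 977 * 0.82 * 269
Q = 215500 J


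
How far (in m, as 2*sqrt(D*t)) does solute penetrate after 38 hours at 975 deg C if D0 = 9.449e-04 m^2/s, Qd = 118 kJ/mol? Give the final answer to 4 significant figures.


Step 1: D = D0 * exp(-Qd/(R*T))
T = 1248.15 K
D = 9.449e-04 * exp(-118e3 / (8.314 * 1248.15)) = 1.0888e-08 m^2/s
Step 2: L = 2*sqrt(D*t)
t = 38 h = 136800 s
L = 2*sqrt(1.0888e-08 * 136800) = 0.07719 m


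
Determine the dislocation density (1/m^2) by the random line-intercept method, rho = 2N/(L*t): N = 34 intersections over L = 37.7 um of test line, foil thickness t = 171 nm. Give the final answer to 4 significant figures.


rho = 2N / (L * t)
L = 37.7 um = 3.77e-05 m, t = 171 nm = 1.71e-07 m
rho = 2 * 34 / (3.77e-05 * 1.71e-07)
rho = 1.055e+13 1/m^2


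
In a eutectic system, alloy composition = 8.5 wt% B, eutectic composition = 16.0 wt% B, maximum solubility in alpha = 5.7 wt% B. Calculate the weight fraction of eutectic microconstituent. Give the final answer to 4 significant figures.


f_primary = (C_e - C0) / (C_e - C_alpha_max)
f_primary = (16.0 - 8.5) / (16.0 - 5.7)
f_primary = 0.728155
f_eutectic = 1 - 0.728155 = 0.2718


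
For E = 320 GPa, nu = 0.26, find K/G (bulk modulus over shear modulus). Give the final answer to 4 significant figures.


G = E / (2*(1+nu))
G = 320 / (2*(1+0.26)) = 126.984 GPa
K = E / (3*(1-2*nu))
K = 320 / (3*(1-2*0.26)) = 222.222 GPa
K/G = 222.222 / 126.984 = 1.75


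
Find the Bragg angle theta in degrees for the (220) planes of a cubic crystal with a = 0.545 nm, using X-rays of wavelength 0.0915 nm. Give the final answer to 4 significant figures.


d = a / sqrt(h^2+k^2+l^2)
d = 0.545 / sqrt(8) = 0.192687 nm
lambda = 2*d*sin(theta)  =>  sin(theta) = lambda / (2*d)
sin(theta) = 0.0915 / (2 * 0.192687) = 0.237432
theta = 13.74 deg


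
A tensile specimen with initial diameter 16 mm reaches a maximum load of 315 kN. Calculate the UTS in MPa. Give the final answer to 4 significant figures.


A0 = pi*(d/2)^2 = pi*(16/2)^2 = 201.062 mm^2
UTS = F_max / A0 = 315*1000 / 201.062
UTS = 1567 MPa


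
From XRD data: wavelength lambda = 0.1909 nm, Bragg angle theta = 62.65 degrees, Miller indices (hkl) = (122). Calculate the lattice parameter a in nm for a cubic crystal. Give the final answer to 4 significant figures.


d = lambda / (2*sin(theta))
d = 0.1909 / (2*sin(62.65 deg))
d = 0.107463 nm
a = d * sqrt(h^2+k^2+l^2) = 0.107463 * sqrt(9)
a = 0.3224 nm


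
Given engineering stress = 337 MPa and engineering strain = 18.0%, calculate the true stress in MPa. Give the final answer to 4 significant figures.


sigma_true = sigma_eng * (1 + epsilon_eng)
sigma_true = 337 * (1 + 0.18)
sigma_true = 397.7 MPa


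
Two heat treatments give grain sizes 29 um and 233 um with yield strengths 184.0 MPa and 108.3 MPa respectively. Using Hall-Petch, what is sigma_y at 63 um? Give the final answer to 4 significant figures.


sigma_y = sigma0 + k / sqrt(d)
1/sqrt(d1) = 1/sqrt(2.9e-05) = 185.695;  1/sqrt(d2) = 65.5122
k = (sigma1 - sigma2) / (1/sqrt(d1) - 1/sqrt(d2)) = (184.0 - 108.3) / (185.695 - 65.5122) = 0.629872 MPa*m^0.5
sigma0 = sigma1 - k/sqrt(d1) = 184.0 - 0.629872*185.695 = 67.0357 MPa
sigma_y(d3) = 67.0357 + 0.629872 / sqrt(6.3e-05) = 146.4 MPa


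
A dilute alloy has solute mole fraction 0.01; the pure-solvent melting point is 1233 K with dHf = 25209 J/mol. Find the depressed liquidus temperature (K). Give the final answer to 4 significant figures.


dT = R*Tm^2*x / dHf
dT = 8.314 * 1233^2 * 0.01 / 25209
dT = 5.01396 K
T_new = 1233 - 5.01396 = 1228 K


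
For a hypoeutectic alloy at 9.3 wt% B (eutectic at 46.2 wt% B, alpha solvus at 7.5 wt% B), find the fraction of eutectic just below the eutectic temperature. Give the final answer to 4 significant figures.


f_primary = (C_e - C0) / (C_e - C_alpha_max)
f_primary = (46.2 - 9.3) / (46.2 - 7.5)
f_primary = 0.953488
f_eutectic = 1 - 0.953488 = 0.04651


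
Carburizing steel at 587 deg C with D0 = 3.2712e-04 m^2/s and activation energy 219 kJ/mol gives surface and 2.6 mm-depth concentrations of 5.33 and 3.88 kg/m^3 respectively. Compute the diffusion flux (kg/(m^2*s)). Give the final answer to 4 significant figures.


Step 1: D = D0 * exp(-Qd/(R*T))
T = 587 + 273.15 = 860.15 K
D = 3.2712e-04 * exp(-219e3 / (8.314 * 860.15)) = 1.64034e-17 m^2/s
Step 2: J = D * (C1 - C2) / dx
J = 1.64034e-17 * (5.33 - 3.88) / 2.6e-03
J = 9.148e-15 kg/(m^2*s)


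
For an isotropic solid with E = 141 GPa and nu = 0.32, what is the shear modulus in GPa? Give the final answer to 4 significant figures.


G = E / (2*(1+nu))
G = 141 / (2*(1+0.32))
G = 53.41 GPa


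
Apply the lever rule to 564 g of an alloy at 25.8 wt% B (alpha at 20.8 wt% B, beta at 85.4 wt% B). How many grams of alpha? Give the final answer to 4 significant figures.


f_alpha = (C_beta - C0) / (C_beta - C_alpha)
f_alpha = (85.4 - 25.8) / (85.4 - 20.8) = 0.922601
m_alpha = f_alpha * m_total = 0.922601 * 564 = 520.3 g


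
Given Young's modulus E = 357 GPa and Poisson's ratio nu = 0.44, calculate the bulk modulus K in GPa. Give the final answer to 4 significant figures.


K = E / (3*(1-2*nu))
K = 357 / (3*(1-2*0.44))
K = 991.7 GPa


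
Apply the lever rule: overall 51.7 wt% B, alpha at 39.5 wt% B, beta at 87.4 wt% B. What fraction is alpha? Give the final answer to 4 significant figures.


f_alpha = (C_beta - C0) / (C_beta - C_alpha)
f_alpha = (87.4 - 51.7) / (87.4 - 39.5)
f_alpha = 0.7453


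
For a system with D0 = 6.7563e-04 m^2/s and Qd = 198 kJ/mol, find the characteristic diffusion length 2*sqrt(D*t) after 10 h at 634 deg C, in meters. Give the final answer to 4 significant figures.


Step 1: D = D0 * exp(-Qd/(R*T))
T = 907.15 K
D = 6.7563e-04 * exp(-198e3 / (8.314 * 907.15)) = 2.68072e-15 m^2/s
Step 2: L = 2*sqrt(D*t)
t = 10 h = 36000 s
L = 2*sqrt(2.68072e-15 * 36000) = 1.965e-05 m


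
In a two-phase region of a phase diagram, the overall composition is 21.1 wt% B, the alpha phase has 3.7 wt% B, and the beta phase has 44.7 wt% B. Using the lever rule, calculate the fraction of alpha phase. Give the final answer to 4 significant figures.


f_alpha = (C_beta - C0) / (C_beta - C_alpha)
f_alpha = (44.7 - 21.1) / (44.7 - 3.7)
f_alpha = 0.5756


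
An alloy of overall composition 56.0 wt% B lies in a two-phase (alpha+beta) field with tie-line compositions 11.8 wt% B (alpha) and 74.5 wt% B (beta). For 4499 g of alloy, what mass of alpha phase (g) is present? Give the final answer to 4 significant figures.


f_alpha = (C_beta - C0) / (C_beta - C_alpha)
f_alpha = (74.5 - 56.0) / (74.5 - 11.8) = 0.295056
m_alpha = f_alpha * m_total = 0.295056 * 4499 = 1327 g


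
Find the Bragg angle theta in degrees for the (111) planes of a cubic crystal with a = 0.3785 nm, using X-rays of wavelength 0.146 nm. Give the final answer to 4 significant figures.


d = a / sqrt(h^2+k^2+l^2)
d = 0.3785 / sqrt(3) = 0.218527 nm
lambda = 2*d*sin(theta)  =>  sin(theta) = lambda / (2*d)
sin(theta) = 0.146 / (2 * 0.218527) = 0.334055
theta = 19.52 deg


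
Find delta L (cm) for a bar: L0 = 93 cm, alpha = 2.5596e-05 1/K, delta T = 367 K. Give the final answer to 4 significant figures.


dL = L0 * alpha * dT
dL = 93 * 2.5596e-05 * 367
dL = 0.8736 cm


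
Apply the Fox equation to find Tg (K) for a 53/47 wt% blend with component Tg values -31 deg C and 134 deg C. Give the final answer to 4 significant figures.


1/Tg = w1/Tg1 + w2/Tg2 (in Kelvin)
Tg1 = 242.15 K, Tg2 = 407.15 K
1/Tg = 0.53/242.15 + 0.47/407.15
Tg = 299.1 K


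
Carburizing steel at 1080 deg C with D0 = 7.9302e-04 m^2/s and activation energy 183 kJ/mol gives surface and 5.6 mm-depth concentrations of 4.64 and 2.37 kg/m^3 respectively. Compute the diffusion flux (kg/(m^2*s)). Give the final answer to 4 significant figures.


Step 1: D = D0 * exp(-Qd/(R*T))
T = 1080 + 273.15 = 1353.15 K
D = 7.9302e-04 * exp(-183e3 / (8.314 * 1353.15)) = 6.83623e-11 m^2/s
Step 2: J = D * (C1 - C2) / dx
J = 6.83623e-11 * (4.64 - 2.37) / 5.6e-03
J = 2.771e-08 kg/(m^2*s)


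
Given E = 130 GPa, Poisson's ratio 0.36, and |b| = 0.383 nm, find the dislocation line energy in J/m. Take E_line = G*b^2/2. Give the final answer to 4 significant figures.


Step 1: G = E / (2*(1+nu))
G = 130 / (2*(1+0.36)) = 47.7941 GPa = 4.77941e+10 Pa
Step 2: E_line = G*b^2/2
b = 0.383 nm = 3.83e-10 m
E_line = 0.5 * 4.77941e+10 * (3.83e-10)^2 = 3.505e-09 J/m


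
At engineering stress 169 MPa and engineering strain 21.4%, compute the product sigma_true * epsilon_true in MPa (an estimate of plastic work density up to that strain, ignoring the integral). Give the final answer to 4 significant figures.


sigma_true = sigma_eng * (1 + epsilon_eng)
sigma_true = 169 * (1 + 0.214) = 205.166 MPa
epsilon_true = ln(1 + epsilon_eng)
epsilon_true = ln(1 + 0.214) = 0.193921
sigma_true * epsilon_true = 205.166 * 0.193921 = 39.79 MPa


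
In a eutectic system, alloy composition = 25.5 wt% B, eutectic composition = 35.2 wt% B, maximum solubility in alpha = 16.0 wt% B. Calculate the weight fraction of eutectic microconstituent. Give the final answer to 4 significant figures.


f_primary = (C_e - C0) / (C_e - C_alpha_max)
f_primary = (35.2 - 25.5) / (35.2 - 16.0)
f_primary = 0.505208
f_eutectic = 1 - 0.505208 = 0.4948


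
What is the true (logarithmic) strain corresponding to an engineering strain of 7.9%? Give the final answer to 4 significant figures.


epsilon_true = ln(1 + epsilon_eng)
epsilon_true = ln(1 + 0.079)
epsilon_true = 0.07603


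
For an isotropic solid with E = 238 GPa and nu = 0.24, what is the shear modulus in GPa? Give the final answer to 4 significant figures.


G = E / (2*(1+nu))
G = 238 / (2*(1+0.24))
G = 95.97 GPa


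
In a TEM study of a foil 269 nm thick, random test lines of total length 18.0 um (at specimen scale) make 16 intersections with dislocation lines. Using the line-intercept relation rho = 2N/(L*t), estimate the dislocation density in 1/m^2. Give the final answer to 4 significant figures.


rho = 2N / (L * t)
L = 18.0 um = 1.8e-05 m, t = 269 nm = 2.69e-07 m
rho = 2 * 16 / (1.8e-05 * 2.69e-07)
rho = 6.609e+12 1/m^2


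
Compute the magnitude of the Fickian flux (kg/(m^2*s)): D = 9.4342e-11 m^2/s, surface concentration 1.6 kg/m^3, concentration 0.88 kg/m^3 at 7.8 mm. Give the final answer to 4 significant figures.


J = -D * (dC/dx) = D * (C1 - C2) / dx
J = 9.4342e-11 * (1.6 - 0.88) / 7.8e-03
J = 8.708e-09 kg/(m^2*s)


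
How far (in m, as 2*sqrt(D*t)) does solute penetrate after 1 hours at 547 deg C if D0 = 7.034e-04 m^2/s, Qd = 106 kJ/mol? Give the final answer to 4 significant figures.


Step 1: D = D0 * exp(-Qd/(R*T))
T = 820.15 K
D = 7.034e-04 * exp(-106e3 / (8.314 * 820.15)) = 1.24713e-10 m^2/s
Step 2: L = 2*sqrt(D*t)
t = 1 h = 3600 s
L = 2*sqrt(1.24713e-10 * 3600) = 1.34e-03 m


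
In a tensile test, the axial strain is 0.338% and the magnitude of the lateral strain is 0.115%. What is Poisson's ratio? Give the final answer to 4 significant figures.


nu = -epsilon_lat / epsilon_axial
Lateral strain is contraction (negative), so using magnitudes:
nu = 0.115 / 0.338
nu = 0.3402


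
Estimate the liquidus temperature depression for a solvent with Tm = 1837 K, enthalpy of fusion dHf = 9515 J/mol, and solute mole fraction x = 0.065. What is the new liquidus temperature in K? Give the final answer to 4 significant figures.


dT = R*Tm^2*x / dHf
dT = 8.314 * 1837^2 * 0.065 / 9515
dT = 191.661 K
T_new = 1837 - 191.661 = 1645 K
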